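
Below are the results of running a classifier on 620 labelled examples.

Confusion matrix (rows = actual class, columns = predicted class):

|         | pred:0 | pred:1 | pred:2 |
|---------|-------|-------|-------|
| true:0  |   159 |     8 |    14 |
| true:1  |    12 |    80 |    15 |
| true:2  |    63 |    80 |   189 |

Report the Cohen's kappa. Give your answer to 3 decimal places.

0.527

Observed agreement pₒ = trace/N = 428/620 = 0.6903
Expected agreement pₑ = Σ (rowᵢ·colᵢ)/N² = (181·234 + 107·168 + 332·218)/620² = 0.3452
κ = (pₒ − pₑ)/(1 − pₑ) = (0.6903 − 0.3452)/(1 − 0.3452) = 0.527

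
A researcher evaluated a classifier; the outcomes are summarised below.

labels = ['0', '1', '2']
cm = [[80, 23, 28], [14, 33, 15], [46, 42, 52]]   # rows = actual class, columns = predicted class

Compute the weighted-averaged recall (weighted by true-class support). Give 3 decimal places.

0.495

Per-class recall (TP/(TP+FN)):
  0: TP=80, FN=23+28=51 → 80/131 = 0.6107
  1: TP=33, FN=14+15=29 → 33/62 = 0.5323
  2: TP=52, FN=46+42=88 → 52/140 = 0.3714
Weighted-recall = Σ (supportᵢ/N)·recallᵢ with N=333: (131/333)·0.6107 + (62/333)·0.5323 + (140/333)·0.3714 = 0.495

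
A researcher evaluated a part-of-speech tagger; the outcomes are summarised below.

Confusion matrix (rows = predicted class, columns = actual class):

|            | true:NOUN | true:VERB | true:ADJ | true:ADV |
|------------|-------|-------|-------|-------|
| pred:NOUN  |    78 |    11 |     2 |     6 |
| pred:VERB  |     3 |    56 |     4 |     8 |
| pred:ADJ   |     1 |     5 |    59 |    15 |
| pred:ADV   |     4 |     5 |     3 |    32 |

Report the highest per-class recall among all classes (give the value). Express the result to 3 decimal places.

Per-class recall (TP/(TP+FN)):
  NOUN: TP=78, FN=3+1+4=8 → 78/86 = 0.9070
  VERB: TP=56, FN=11+5+5=21 → 56/77 = 0.7273
  ADJ: TP=59, FN=2+4+3=9 → 59/68 = 0.8676
  ADV: TP=32, FN=6+8+15=29 → 32/61 = 0.5246
Highest is class 'NOUN' with recall = 0.907.

0.907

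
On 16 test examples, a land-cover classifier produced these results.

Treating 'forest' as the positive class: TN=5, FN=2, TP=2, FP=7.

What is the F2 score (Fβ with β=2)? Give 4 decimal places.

Fβ = (1+β²)·TP / ((1+β²)·TP + β²·FN + FP), with β²=4
= 5·2 / (5·2 + 4·2 + 7) = 0.4000

0.4000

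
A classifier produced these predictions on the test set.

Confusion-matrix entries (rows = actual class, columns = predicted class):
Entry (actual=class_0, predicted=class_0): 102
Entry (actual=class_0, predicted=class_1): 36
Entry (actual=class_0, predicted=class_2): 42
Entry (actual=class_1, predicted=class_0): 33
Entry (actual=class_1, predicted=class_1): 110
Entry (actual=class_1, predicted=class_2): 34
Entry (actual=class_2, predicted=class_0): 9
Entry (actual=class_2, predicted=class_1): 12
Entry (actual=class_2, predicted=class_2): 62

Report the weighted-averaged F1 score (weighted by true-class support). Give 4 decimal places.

0.6276

Per-class F1 score (2·TP/(2·TP+FP+FN)):
  class_0: TP=102, FP=33+9=42, FN=36+42=78 → 204/324 = 0.62963
  class_1: TP=110, FP=36+12=48, FN=33+34=67 → 220/335 = 0.65672
  class_2: TP=62, FP=42+34=76, FN=9+12=21 → 124/221 = 0.56109
Weighted-F1 score = Σ (supportᵢ/N)·F1 scoreᵢ with N=440: (180/440)·0.62963 + (177/440)·0.65672 + (83/440)·0.56109 = 0.6276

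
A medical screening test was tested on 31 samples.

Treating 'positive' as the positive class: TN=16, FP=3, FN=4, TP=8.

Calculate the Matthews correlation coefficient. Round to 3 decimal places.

MCC = (TP·TN − FP·FN) / √((TP+FP)(TP+FN)(TN+FP)(TN+FN))
Numerator = 8·16 − 3·4 = 116
Denominator = √(11·12·19·20) = √50160 = 223.9643
MCC = 116 / 223.9643 = 0.518

0.518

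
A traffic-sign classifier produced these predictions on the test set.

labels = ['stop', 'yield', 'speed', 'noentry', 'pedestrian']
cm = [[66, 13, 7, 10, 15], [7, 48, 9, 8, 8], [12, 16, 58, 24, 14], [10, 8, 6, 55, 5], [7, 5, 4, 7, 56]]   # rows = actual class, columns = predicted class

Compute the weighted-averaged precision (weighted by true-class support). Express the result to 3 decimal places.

0.606

Per-class precision (TP/(TP+FP)):
  stop: TP=66, FP=7+12+10+7=36 → 66/102 = 0.6471
  yield: TP=48, FP=13+16+8+5=42 → 48/90 = 0.5333
  speed: TP=58, FP=7+9+6+4=26 → 58/84 = 0.6905
  noentry: TP=55, FP=10+8+24+7=49 → 55/104 = 0.5288
  pedestrian: TP=56, FP=15+8+14+5=42 → 56/98 = 0.5714
Weighted-precision = Σ (supportᵢ/N)·precisionᵢ with N=478: (111/478)·0.6471 + (80/478)·0.5333 + (124/478)·0.6905 + (84/478)·0.5288 + (79/478)·0.5714 = 0.606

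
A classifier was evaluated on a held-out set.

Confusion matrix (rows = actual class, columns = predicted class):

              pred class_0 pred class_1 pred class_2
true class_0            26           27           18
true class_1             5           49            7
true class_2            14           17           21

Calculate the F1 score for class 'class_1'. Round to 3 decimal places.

0.636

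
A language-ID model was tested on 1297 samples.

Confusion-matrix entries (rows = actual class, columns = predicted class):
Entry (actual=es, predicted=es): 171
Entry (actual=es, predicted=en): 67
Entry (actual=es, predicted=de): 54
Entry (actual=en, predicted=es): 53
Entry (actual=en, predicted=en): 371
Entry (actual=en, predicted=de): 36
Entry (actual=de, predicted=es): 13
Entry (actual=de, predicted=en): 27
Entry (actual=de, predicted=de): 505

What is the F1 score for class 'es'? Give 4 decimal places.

0.6465

Take TP from the diagonal, FP from the rest of the 'es' prediction marginal, FN from the rest of the 'es' actual marginal.
F1 score = 2·TP/(2·TP+FP+FN).
es: TP=171, FP=53+13=66, FN=67+54=121 → 342/529 = 0.64650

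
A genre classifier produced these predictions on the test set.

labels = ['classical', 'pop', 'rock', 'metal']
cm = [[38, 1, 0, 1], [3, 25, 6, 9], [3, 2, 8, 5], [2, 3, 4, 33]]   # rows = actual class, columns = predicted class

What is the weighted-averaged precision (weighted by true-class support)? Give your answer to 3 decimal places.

0.731

Per-class precision (TP/(TP+FP)):
  classical: TP=38, FP=3+3+2=8 → 38/46 = 0.8261
  pop: TP=25, FP=1+2+3=6 → 25/31 = 0.8065
  rock: TP=8, FP=0+6+4=10 → 8/18 = 0.4444
  metal: TP=33, FP=1+9+5=15 → 33/48 = 0.6875
Weighted-precision = Σ (supportᵢ/N)·precisionᵢ with N=143: (40/143)·0.8261 + (43/143)·0.8065 + (18/143)·0.4444 + (42/143)·0.6875 = 0.731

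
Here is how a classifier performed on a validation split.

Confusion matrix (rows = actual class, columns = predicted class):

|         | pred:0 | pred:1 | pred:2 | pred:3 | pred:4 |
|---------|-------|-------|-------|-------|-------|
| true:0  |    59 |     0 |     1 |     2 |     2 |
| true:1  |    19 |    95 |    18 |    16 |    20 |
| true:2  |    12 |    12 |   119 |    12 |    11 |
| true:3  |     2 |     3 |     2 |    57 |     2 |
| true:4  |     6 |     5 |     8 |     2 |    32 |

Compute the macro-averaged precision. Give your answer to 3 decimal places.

0.670

Per-class precision (TP/(TP+FP)):
  0: TP=59, FP=19+12+2+6=39 → 59/98 = 0.6020
  1: TP=95, FP=0+12+3+5=20 → 95/115 = 0.8261
  2: TP=119, FP=1+18+2+8=29 → 119/148 = 0.8041
  3: TP=57, FP=2+16+12+2=32 → 57/89 = 0.6404
  4: TP=32, FP=2+20+11+2=35 → 32/67 = 0.4776
Macro-precision = mean = (0.6020 + 0.8261 + 0.8041 + 0.6404 + 0.4776) / 5 = 0.670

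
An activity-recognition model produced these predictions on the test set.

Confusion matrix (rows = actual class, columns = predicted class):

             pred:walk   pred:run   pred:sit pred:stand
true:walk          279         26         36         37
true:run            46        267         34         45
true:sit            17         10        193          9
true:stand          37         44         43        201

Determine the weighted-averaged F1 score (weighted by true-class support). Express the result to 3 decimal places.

Per-class F1 score (2·TP/(2·TP+FP+FN)):
  walk: TP=279, FP=46+17+37=100, FN=26+36+37=99 → 558/757 = 0.7371
  run: TP=267, FP=26+10+44=80, FN=46+34+45=125 → 534/739 = 0.7226
  sit: TP=193, FP=36+34+43=113, FN=17+10+9=36 → 386/535 = 0.7215
  stand: TP=201, FP=37+45+9=91, FN=37+44+43=124 → 402/617 = 0.6515
Weighted-F1 score = Σ (supportᵢ/N)·F1 scoreᵢ with N=1324: (378/1324)·0.7371 + (392/1324)·0.7226 + (229/1324)·0.7215 + (325/1324)·0.6515 = 0.709

0.709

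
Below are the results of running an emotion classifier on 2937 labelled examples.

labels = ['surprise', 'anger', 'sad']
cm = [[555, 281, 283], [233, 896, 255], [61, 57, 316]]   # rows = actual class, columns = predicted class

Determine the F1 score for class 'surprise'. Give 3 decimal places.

0.564

F1 score = 2·TP/(2·TP+FP+FN).
surprise: TP=555, FP=233+61=294, FN=281+283=564 → 1110/1968 = 0.5640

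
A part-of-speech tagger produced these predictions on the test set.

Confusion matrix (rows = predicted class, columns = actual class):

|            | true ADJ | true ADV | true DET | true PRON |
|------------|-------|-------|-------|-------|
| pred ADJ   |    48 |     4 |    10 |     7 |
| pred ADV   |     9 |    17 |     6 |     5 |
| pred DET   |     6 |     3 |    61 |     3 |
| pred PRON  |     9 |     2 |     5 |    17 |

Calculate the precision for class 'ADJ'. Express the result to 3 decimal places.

Take TP from the diagonal, FP from the rest of the 'ADJ' prediction marginal, FN from the rest of the 'ADJ' actual marginal.
precision = TP/(TP+FP).
ADJ: TP=48, FP=4+10+7=21 → 48/69 = 0.6957

0.696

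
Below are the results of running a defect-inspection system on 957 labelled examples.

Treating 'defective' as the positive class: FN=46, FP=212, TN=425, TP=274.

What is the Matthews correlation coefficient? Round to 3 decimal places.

MCC = (TP·TN − FP·FN) / √((TP+FP)(TP+FN)(TN+FP)(TN+FN))
Numerator = 274·425 − 212·46 = 106698
Denominator = √(486·320·637·471) = √46660199040 = 216009.7198
MCC = 106698 / 216009.7198 = 0.494

0.494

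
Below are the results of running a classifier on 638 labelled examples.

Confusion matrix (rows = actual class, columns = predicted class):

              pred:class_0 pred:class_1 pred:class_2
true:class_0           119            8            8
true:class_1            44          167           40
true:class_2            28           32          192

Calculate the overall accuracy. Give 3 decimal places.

Accuracy = trace / total = (119+167+192=478) / 638 = 478/638 = 0.749

0.749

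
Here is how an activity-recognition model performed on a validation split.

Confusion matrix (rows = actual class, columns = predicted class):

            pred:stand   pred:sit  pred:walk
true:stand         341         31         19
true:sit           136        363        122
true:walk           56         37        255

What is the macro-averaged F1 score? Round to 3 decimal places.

0.705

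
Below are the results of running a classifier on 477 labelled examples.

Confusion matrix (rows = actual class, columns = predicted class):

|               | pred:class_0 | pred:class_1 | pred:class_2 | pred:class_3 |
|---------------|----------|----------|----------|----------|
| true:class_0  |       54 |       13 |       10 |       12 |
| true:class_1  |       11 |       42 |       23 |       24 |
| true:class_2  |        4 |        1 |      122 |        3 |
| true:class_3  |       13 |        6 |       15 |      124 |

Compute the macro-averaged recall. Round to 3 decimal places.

Per-class recall (TP/(TP+FN)):
  class_0: TP=54, FN=13+10+12=35 → 54/89 = 0.6067
  class_1: TP=42, FN=11+23+24=58 → 42/100 = 0.4200
  class_2: TP=122, FN=4+1+3=8 → 122/130 = 0.9385
  class_3: TP=124, FN=13+6+15=34 → 124/158 = 0.7848
Macro-recall = mean = (0.6067 + 0.4200 + 0.9385 + 0.7848) / 4 = 0.688

0.688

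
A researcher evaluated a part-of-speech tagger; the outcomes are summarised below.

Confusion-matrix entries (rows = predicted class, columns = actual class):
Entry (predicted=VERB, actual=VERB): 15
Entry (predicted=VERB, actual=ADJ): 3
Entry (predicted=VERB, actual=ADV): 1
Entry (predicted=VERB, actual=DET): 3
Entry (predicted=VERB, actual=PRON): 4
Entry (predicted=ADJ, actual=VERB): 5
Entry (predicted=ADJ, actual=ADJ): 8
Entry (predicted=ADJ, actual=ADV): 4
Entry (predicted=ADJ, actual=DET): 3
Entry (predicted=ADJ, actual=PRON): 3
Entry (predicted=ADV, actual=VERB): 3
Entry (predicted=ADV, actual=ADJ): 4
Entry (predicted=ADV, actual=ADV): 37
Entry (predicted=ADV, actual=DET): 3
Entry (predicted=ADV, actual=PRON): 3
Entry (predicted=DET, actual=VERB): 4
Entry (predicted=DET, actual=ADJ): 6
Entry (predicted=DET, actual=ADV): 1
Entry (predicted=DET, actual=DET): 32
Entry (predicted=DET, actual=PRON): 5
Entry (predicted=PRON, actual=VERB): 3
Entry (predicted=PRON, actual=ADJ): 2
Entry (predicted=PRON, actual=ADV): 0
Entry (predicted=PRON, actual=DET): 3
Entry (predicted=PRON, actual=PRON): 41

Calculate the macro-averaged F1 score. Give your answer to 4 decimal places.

0.6312

Per-class F1 score (2·TP/(2·TP+FP+FN)):
  VERB: TP=15, FP=3+1+3+4=11, FN=5+3+4+3=15 → 30/56 = 0.53571
  ADJ: TP=8, FP=5+4+3+3=15, FN=3+4+6+2=15 → 16/46 = 0.34783
  ADV: TP=37, FP=3+4+3+3=13, FN=1+4+1+0=6 → 74/93 = 0.79570
  DET: TP=32, FP=4+6+1+5=16, FN=3+3+3+3=12 → 64/92 = 0.69565
  PRON: TP=41, FP=3+2+0+3=8, FN=4+3+3+5=15 → 82/105 = 0.78095
Macro-F1 score = mean = (0.53571 + 0.34783 + 0.79570 + 0.69565 + 0.78095) / 5 = 0.6312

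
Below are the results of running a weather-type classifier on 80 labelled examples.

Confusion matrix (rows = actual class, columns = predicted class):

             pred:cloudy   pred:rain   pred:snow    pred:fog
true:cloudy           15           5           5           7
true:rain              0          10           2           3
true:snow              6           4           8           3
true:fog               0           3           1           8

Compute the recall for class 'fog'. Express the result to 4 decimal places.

One-vs-rest for 'fog': TP = diagonal; FP = other classes predicted 'fog'; FN = 'fog' predicted as other.
recall = TP/(TP+FN).
fog: TP=8, FN=0+3+1=4 → 8/12 = 0.66667

0.6667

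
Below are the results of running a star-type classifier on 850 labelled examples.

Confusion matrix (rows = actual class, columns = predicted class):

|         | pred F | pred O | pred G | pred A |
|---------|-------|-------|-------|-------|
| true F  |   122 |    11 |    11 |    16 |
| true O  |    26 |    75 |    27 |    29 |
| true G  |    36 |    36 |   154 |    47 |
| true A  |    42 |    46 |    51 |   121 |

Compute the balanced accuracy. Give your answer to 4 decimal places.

0.5674

Balanced accuracy = mean of per-class recall.
  F: recall = 122/160 = 0.76250
  O: recall = 75/157 = 0.47771
  G: recall = 154/273 = 0.56410
  A: recall = 121/260 = 0.46538
Mean = (0.76250 + 0.47771 + 0.56410 + 0.46538) / 4 = 0.5674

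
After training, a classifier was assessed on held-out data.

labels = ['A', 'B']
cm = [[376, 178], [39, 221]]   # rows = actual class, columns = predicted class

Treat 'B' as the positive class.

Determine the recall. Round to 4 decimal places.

0.8500

Recall = TP/(TP+FN) = 221/(221+39) = 221/260 = 0.8500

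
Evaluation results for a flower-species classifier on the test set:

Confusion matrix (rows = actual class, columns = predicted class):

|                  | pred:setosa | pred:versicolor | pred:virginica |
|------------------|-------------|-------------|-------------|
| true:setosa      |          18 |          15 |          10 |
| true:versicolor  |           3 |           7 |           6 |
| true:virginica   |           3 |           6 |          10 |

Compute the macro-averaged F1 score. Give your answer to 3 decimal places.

Per-class F1 score (2·TP/(2·TP+FP+FN)):
  setosa: TP=18, FP=3+3=6, FN=15+10=25 → 36/67 = 0.5373
  versicolor: TP=7, FP=15+6=21, FN=3+6=9 → 14/44 = 0.3182
  virginica: TP=10, FP=10+6=16, FN=3+6=9 → 20/45 = 0.4444
Macro-F1 score = mean = (0.5373 + 0.3182 + 0.4444) / 3 = 0.433

0.433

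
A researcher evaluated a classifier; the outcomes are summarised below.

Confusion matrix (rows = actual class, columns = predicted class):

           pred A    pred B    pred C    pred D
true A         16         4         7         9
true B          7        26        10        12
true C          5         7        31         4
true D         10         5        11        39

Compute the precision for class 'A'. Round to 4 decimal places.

Treat 'A' as positive and all other classes as negative.
precision = TP/(TP+FP).
A: TP=16, FP=7+5+10=22 → 16/38 = 0.42105

0.4211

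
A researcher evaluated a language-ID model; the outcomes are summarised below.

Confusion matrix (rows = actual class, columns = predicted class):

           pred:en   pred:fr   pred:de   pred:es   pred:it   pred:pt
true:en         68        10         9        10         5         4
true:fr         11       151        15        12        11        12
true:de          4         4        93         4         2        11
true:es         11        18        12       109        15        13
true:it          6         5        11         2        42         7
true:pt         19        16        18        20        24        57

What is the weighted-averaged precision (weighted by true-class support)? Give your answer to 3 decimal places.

0.625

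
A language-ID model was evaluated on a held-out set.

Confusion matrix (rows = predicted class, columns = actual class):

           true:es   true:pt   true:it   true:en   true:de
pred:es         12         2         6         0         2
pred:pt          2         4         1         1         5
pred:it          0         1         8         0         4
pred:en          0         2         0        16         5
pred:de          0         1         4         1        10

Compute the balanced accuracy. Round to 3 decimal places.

0.590

Balanced accuracy = mean of per-class recall.
  es: recall = 12/14 = 0.8571
  pt: recall = 4/10 = 0.4000
  it: recall = 8/19 = 0.4211
  en: recall = 16/18 = 0.8889
  de: recall = 10/26 = 0.3846
Mean = (0.8571 + 0.4000 + 0.4211 + 0.8889 + 0.3846) / 5 = 0.590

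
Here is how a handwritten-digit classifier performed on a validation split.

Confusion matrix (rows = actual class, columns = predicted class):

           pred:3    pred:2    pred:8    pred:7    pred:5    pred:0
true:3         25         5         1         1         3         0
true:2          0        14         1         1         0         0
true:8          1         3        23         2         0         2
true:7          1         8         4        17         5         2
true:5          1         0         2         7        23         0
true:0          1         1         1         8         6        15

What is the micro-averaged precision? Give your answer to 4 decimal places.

0.6359

Micro-averaging pools counts across classes: ΣTP=117, ΣFP=67, ΣFN=67.
Micro-precision = TP/(TP+FP) on pooled counts = 0.6359 (equals overall accuracy in single-label multiclass).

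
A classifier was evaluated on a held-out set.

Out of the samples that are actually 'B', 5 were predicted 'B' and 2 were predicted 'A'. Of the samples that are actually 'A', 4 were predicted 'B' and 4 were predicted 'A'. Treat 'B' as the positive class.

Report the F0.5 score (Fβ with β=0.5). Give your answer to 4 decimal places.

Fβ = (1+β²)·TP / ((1+β²)·TP + β²·FN + FP), with β²=1/4
= 1.25·5 / (1.25·5 + 0.25·2 + 4) = 0.5814

0.5814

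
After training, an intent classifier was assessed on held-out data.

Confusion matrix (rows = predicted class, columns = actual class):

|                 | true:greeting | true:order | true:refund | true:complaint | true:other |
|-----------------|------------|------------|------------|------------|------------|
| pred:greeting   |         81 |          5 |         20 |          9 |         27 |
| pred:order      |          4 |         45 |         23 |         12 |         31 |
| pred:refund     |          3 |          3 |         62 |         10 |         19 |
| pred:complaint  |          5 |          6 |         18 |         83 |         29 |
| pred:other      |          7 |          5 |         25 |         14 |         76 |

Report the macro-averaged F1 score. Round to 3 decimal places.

0.557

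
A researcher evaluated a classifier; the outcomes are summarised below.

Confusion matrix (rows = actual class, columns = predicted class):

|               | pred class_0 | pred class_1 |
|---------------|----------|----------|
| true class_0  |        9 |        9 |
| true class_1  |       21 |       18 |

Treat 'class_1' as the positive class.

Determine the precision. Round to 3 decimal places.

0.667

Precision = TP/(TP+FP) = 18/(18+9) = 18/27 = 0.667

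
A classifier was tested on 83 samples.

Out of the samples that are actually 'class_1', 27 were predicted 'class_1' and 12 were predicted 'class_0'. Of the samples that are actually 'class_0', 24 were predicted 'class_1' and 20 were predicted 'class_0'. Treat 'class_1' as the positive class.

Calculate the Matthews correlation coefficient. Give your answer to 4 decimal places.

0.1506

MCC = (TP·TN − FP·FN) / √((TP+FP)(TP+FN)(TN+FP)(TN+FN))
Numerator = 27·20 − 24·12 = 252
Denominator = √(51·39·44·32) = √2800512 = 1673.4730
MCC = 252 / 1673.4730 = 0.1506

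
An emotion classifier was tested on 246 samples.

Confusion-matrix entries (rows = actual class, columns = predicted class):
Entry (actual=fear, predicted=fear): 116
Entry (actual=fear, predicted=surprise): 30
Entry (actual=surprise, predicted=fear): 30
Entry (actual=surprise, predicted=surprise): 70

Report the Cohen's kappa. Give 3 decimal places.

0.495

Observed agreement pₒ = trace/N = 186/246 = 0.7561
Expected agreement pₑ = Σ (rowᵢ·colᵢ)/N² = (146·146 + 100·100)/246² = 0.5175
κ = (pₒ − pₑ)/(1 − pₑ) = (0.7561 − 0.5175)/(1 − 0.5175) = 0.495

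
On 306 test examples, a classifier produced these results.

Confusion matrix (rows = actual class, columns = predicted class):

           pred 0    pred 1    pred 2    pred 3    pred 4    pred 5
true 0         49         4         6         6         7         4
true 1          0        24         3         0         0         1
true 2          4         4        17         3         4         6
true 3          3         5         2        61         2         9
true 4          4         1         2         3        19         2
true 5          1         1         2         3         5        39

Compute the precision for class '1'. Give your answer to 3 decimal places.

Take TP from the diagonal, FP from the rest of the '1' prediction marginal, FN from the rest of the '1' actual marginal.
precision = TP/(TP+FP).
1: TP=24, FP=4+4+5+1+1=15 → 24/39 = 0.6154

0.615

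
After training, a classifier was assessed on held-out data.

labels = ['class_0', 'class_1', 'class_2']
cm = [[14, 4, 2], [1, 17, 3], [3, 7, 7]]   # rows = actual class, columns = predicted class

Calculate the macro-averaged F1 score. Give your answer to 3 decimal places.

0.638

Per-class F1 score (2·TP/(2·TP+FP+FN)):
  class_0: TP=14, FP=1+3=4, FN=4+2=6 → 28/38 = 0.7368
  class_1: TP=17, FP=4+7=11, FN=1+3=4 → 34/49 = 0.6939
  class_2: TP=7, FP=2+3=5, FN=3+7=10 → 14/29 = 0.4828
Macro-F1 score = mean = (0.7368 + 0.6939 + 0.4828) / 3 = 0.638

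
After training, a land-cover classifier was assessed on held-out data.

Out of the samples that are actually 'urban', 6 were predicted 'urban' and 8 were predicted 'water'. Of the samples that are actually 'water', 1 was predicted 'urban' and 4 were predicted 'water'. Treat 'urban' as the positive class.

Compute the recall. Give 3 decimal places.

0.429

Recall = TP/(TP+FN) = 6/(6+8) = 6/14 = 0.429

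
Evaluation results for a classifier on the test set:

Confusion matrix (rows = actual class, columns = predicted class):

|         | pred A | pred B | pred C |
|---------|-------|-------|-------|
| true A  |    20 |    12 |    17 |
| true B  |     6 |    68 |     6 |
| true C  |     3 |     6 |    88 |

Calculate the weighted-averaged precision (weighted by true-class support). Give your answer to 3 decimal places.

0.770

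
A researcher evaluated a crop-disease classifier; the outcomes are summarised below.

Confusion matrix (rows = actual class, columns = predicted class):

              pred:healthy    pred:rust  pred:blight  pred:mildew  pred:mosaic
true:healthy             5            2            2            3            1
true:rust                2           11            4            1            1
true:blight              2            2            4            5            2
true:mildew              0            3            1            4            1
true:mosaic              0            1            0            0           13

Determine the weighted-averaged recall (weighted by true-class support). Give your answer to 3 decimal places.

Per-class recall (TP/(TP+FN)):
  healthy: TP=5, FN=2+2+3+1=8 → 5/13 = 0.3846
  rust: TP=11, FN=2+4+1+1=8 → 11/19 = 0.5789
  blight: TP=4, FN=2+2+5+2=11 → 4/15 = 0.2667
  mildew: TP=4, FN=0+3+1+1=5 → 4/9 = 0.4444
  mosaic: TP=13, FN=0+1+0+0=1 → 13/14 = 0.9286
Weighted-recall = Σ (supportᵢ/N)·recallᵢ with N=70: (13/70)·0.3846 + (19/70)·0.5789 + (15/70)·0.2667 + (9/70)·0.4444 + (14/70)·0.9286 = 0.529

0.529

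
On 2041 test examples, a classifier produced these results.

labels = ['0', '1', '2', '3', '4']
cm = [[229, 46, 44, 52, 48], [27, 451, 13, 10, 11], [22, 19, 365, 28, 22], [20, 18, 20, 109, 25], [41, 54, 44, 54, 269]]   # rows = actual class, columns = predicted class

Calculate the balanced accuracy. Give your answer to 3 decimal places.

0.676

Balanced accuracy = mean of per-class recall.
  0: recall = 229/419 = 0.5465
  1: recall = 451/512 = 0.8809
  2: recall = 365/456 = 0.8004
  3: recall = 109/192 = 0.5677
  4: recall = 269/462 = 0.5823
Mean = (0.5465 + 0.8809 + 0.8004 + 0.5677 + 0.5823) / 5 = 0.676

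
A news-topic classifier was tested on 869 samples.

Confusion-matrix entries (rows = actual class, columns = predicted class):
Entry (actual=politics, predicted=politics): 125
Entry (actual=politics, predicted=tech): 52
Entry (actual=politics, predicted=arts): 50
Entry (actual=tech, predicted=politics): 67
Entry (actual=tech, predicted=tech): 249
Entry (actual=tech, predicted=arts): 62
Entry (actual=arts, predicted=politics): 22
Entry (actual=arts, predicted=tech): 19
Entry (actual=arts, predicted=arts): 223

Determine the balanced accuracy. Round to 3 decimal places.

Balanced accuracy = mean of per-class recall.
  politics: recall = 125/227 = 0.5507
  tech: recall = 249/378 = 0.6587
  arts: recall = 223/264 = 0.8447
Mean = (0.5507 + 0.6587 + 0.8447) / 3 = 0.685

0.685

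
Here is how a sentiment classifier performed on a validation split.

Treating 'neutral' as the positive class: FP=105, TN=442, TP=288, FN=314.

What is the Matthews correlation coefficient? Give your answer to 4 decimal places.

MCC = (TP·TN − FP·FN) / √((TP+FP)(TP+FN)(TN+FP)(TN+FN))
Numerator = 288·442 − 105·314 = 94326
Denominator = √(393·602·547·756) = √97835881752 = 312787.2788
MCC = 94326 / 312787.2788 = 0.3016

0.3016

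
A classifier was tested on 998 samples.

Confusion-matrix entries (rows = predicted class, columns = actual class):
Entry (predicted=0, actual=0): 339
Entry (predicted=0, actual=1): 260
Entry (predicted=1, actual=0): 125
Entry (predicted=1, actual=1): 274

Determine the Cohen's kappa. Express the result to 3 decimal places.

0.239

Observed agreement pₒ = trace/N = 613/998 = 0.6142
Expected agreement pₑ = Σ (rowᵢ·colᵢ)/N² = (464·599 + 534·399)/998² = 0.4930
κ = (pₒ − pₑ)/(1 − pₑ) = (0.6142 − 0.4930)/(1 − 0.4930) = 0.239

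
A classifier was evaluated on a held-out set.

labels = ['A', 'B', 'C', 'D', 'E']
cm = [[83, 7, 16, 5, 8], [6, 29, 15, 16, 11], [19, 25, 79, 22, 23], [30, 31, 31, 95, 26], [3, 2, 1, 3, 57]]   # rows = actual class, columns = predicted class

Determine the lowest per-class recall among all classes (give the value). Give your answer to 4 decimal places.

0.3766

Per-class recall (TP/(TP+FN)):
  A: TP=83, FN=7+16+5+8=36 → 83/119 = 0.69748
  B: TP=29, FN=6+15+16+11=48 → 29/77 = 0.37662
  C: TP=79, FN=19+25+22+23=89 → 79/168 = 0.47024
  D: TP=95, FN=30+31+31+26=118 → 95/213 = 0.44601
  E: TP=57, FN=3+2+1+3=9 → 57/66 = 0.86364
Lowest is class 'B' with recall = 0.3766.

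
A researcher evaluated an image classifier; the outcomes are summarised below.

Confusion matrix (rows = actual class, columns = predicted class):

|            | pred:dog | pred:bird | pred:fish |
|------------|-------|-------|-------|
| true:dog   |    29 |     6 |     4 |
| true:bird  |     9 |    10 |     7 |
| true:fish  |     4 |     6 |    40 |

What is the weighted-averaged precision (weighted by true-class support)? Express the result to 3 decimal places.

Per-class precision (TP/(TP+FP)):
  dog: TP=29, FP=9+4=13 → 29/42 = 0.6905
  bird: TP=10, FP=6+6=12 → 10/22 = 0.4545
  fish: TP=40, FP=4+7=11 → 40/51 = 0.7843
Weighted-precision = Σ (supportᵢ/N)·precisionᵢ with N=115: (39/115)·0.6905 + (26/115)·0.4545 + (50/115)·0.7843 = 0.678

0.678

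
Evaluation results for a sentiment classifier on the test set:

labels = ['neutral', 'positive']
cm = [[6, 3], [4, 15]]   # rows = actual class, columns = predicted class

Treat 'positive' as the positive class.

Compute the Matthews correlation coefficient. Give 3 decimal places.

0.445

MCC = (TP·TN − FP·FN) / √((TP+FP)(TP+FN)(TN+FP)(TN+FN))
Numerator = 15·6 − 3·4 = 78
Denominator = √(18·19·9·10) = √30780 = 175.4423
MCC = 78 / 175.4423 = 0.445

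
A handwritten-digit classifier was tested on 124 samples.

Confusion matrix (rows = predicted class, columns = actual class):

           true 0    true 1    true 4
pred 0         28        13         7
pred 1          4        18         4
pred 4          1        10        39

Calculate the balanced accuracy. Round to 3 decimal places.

Balanced accuracy = mean of per-class recall.
  0: recall = 28/33 = 0.8485
  1: recall = 18/41 = 0.4390
  4: recall = 39/50 = 0.7800
Mean = (0.8485 + 0.4390 + 0.7800) / 3 = 0.689

0.689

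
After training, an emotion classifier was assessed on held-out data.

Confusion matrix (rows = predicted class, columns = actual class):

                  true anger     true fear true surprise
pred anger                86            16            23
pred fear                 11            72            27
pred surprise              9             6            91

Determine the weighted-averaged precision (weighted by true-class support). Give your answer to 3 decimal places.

0.749

Per-class precision (TP/(TP+FP)):
  anger: TP=86, FP=16+23=39 → 86/125 = 0.6880
  fear: TP=72, FP=11+27=38 → 72/110 = 0.6545
  surprise: TP=91, FP=9+6=15 → 91/106 = 0.8585
Weighted-precision = Σ (supportᵢ/N)·precisionᵢ with N=341: (106/341)·0.6880 + (94/341)·0.6545 + (141/341)·0.8585 = 0.749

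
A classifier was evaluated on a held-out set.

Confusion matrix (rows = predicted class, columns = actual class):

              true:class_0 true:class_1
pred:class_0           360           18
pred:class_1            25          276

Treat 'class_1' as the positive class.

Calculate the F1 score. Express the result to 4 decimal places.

0.9277

Precision = TP/(TP+FP) = 276/301 = 0.9169
Recall = TP/(TP+FN) = 276/294 = 0.9388
F1 = 2·TP/(2·TP+FP+FN) = 552/595 = 0.9277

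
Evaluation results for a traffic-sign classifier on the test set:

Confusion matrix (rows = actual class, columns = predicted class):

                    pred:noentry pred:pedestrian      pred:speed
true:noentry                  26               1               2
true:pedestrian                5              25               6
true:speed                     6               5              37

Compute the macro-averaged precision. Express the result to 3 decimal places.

0.777

Per-class precision (TP/(TP+FP)):
  noentry: TP=26, FP=5+6=11 → 26/37 = 0.7027
  pedestrian: TP=25, FP=1+5=6 → 25/31 = 0.8065
  speed: TP=37, FP=2+6=8 → 37/45 = 0.8222
Macro-precision = mean = (0.7027 + 0.8065 + 0.8222) / 3 = 0.777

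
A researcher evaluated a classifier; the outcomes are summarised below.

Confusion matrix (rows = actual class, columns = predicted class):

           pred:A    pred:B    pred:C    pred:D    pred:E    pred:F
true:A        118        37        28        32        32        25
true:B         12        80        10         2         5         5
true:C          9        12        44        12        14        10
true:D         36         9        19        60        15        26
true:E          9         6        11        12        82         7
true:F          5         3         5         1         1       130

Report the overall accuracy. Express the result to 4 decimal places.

Accuracy = trace / total = (118+80+44+60+82+130=514) / 924 = 514/924 = 0.5563

0.5563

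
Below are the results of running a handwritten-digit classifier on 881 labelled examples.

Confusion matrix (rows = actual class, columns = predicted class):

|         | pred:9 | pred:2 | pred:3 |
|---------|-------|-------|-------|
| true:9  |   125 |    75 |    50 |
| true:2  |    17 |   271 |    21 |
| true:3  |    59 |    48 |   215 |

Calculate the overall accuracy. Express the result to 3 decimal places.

0.694

Accuracy = trace / total = (125+271+215=611) / 881 = 611/881 = 0.694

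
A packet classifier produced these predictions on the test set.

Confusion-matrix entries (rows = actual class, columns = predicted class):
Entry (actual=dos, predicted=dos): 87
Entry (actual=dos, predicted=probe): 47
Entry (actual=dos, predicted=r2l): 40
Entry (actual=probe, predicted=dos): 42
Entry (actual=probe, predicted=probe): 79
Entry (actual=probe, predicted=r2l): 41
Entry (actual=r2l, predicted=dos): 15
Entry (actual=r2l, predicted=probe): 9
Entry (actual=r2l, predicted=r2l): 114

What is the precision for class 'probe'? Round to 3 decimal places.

Take TP from the diagonal, FP from the rest of the 'probe' prediction marginal, FN from the rest of the 'probe' actual marginal.
precision = TP/(TP+FP).
probe: TP=79, FP=47+9=56 → 79/135 = 0.5852

0.585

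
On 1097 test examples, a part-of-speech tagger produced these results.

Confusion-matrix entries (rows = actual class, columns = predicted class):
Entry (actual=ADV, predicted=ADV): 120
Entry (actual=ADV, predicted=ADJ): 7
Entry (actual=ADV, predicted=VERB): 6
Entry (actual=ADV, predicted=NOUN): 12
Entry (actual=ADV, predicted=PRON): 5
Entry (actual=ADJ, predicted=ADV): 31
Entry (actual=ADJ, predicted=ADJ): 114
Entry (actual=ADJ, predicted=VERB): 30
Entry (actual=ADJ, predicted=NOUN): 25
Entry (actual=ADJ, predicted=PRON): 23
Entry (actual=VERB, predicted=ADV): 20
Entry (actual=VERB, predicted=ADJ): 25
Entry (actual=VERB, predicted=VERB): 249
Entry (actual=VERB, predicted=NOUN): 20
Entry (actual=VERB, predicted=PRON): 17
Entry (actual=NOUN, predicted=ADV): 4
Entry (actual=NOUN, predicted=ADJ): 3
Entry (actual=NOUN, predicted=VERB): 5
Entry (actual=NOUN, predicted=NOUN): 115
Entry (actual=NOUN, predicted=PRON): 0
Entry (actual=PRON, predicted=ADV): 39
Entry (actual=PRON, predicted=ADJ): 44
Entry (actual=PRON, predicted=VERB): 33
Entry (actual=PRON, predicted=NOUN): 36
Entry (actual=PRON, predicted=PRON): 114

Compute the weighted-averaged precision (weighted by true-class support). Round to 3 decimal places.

Per-class precision (TP/(TP+FP)):
  ADV: TP=120, FP=31+20+4+39=94 → 120/214 = 0.5607
  ADJ: TP=114, FP=7+25+3+44=79 → 114/193 = 0.5907
  VERB: TP=249, FP=6+30+5+33=74 → 249/323 = 0.7709
  NOUN: TP=115, FP=12+25+20+36=93 → 115/208 = 0.5529
  PRON: TP=114, FP=5+23+17+0=45 → 114/159 = 0.7170
Weighted-precision = Σ (supportᵢ/N)·precisionᵢ with N=1097: (150/1097)·0.5607 + (223/1097)·0.5907 + (331/1097)·0.7709 + (127/1097)·0.5529 + (266/1097)·0.7170 = 0.667

0.667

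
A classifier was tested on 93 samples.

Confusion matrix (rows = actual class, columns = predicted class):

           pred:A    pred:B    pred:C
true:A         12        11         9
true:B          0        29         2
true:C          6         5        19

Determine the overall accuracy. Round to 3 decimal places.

Accuracy = trace / total = (12+29+19=60) / 93 = 60/93 = 0.645

0.645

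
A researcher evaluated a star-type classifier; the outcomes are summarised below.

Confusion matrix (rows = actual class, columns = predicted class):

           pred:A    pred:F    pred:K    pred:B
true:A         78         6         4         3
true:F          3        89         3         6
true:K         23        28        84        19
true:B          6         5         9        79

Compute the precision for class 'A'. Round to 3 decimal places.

One-vs-rest for 'A': TP = diagonal; FP = other classes predicted 'A'; FN = 'A' predicted as other.
precision = TP/(TP+FP).
A: TP=78, FP=3+23+6=32 → 78/110 = 0.7091

0.709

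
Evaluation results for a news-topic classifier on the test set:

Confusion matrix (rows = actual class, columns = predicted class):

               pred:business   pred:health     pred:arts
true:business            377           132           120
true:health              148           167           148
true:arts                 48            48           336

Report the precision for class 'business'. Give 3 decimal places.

0.658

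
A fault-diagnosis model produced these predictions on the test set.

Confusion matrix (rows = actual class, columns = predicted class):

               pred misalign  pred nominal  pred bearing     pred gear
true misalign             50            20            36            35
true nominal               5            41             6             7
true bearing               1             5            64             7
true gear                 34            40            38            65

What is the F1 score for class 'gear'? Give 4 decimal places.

0.4467

Treat 'gear' as positive and all other classes as negative.
F1 score = 2·TP/(2·TP+FP+FN).
gear: TP=65, FP=35+7+7=49, FN=34+40+38=112 → 130/291 = 0.44674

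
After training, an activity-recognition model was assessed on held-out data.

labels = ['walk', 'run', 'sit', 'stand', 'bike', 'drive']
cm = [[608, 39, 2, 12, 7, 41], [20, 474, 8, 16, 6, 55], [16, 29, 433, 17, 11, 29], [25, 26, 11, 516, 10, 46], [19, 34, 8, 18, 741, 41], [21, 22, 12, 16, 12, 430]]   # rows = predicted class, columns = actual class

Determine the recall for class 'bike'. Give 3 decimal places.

0.942

recall = TP/(TP+FN).
bike: TP=741, FN=7+6+11+10+12=46 → 741/787 = 0.9416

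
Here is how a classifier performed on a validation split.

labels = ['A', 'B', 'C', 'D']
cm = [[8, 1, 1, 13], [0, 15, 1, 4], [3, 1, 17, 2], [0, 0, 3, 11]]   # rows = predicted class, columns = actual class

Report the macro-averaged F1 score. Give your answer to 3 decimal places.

Per-class F1 score (2·TP/(2·TP+FP+FN)):
  A: TP=8, FP=1+1+13=15, FN=0+3+0=3 → 16/34 = 0.4706
  B: TP=15, FP=0+1+4=5, FN=1+1+0=2 → 30/37 = 0.8108
  C: TP=17, FP=3+1+2=6, FN=1+1+3=5 → 34/45 = 0.7556
  D: TP=11, FP=0+0+3=3, FN=13+4+2=19 → 22/44 = 0.5000
Macro-F1 score = mean = (0.4706 + 0.8108 + 0.7556 + 0.5000) / 4 = 0.634

0.634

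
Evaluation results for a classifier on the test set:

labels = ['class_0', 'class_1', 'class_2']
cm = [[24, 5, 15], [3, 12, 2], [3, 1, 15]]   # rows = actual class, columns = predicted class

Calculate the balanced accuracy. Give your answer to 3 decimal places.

Balanced accuracy = mean of per-class recall.
  class_0: recall = 24/44 = 0.5455
  class_1: recall = 12/17 = 0.7059
  class_2: recall = 15/19 = 0.7895
Mean = (0.5455 + 0.7059 + 0.7895) / 3 = 0.680

0.680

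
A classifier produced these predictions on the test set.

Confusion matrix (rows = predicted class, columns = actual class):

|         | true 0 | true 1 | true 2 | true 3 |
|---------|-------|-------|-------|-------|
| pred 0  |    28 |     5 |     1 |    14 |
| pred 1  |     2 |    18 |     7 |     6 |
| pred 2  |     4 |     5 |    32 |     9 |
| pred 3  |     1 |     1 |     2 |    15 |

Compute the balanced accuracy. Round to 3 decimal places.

0.631

Balanced accuracy = mean of per-class recall.
  0: recall = 28/35 = 0.8000
  1: recall = 18/29 = 0.6207
  2: recall = 32/42 = 0.7619
  3: recall = 15/44 = 0.3409
Mean = (0.8000 + 0.6207 + 0.7619 + 0.3409) / 4 = 0.631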